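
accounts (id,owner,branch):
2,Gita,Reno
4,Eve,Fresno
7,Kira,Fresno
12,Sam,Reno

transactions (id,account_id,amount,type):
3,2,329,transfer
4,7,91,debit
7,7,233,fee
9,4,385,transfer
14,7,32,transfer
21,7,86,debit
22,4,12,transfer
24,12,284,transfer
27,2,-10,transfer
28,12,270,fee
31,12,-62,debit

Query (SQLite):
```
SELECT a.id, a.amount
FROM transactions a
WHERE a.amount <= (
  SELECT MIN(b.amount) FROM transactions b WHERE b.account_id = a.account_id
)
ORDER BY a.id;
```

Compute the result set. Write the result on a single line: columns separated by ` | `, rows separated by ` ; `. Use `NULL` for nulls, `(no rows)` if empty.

For each transactions row a, compute MIN(amount) over rows sharing a.account_id.
Keep row a if a.amount <= that per-group MIN.
  account_id=2: MIN(amount) = -10
  account_id=4: MIN(amount) = 12
  account_id=7: MIN(amount) = 32
  account_id=12: MIN(amount) = -62

14 | 32 ; 22 | 12 ; 27 | -10 ; 31 | -62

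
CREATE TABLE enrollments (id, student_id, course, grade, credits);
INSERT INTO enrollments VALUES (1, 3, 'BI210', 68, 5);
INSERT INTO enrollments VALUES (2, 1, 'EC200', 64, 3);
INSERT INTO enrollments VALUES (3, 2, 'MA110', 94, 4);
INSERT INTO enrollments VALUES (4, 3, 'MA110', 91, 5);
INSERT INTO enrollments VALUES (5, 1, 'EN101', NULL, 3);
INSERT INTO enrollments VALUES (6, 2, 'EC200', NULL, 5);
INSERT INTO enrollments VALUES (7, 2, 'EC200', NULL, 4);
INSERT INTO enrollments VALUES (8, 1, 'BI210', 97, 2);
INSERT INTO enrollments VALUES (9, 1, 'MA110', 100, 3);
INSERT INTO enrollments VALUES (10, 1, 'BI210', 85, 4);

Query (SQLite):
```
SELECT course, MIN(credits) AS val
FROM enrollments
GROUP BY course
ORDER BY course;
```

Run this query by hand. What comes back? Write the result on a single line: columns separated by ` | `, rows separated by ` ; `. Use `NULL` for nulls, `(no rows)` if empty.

BI210 | 2 ; EC200 | 3 ; EN101 | 3 ; MA110 | 3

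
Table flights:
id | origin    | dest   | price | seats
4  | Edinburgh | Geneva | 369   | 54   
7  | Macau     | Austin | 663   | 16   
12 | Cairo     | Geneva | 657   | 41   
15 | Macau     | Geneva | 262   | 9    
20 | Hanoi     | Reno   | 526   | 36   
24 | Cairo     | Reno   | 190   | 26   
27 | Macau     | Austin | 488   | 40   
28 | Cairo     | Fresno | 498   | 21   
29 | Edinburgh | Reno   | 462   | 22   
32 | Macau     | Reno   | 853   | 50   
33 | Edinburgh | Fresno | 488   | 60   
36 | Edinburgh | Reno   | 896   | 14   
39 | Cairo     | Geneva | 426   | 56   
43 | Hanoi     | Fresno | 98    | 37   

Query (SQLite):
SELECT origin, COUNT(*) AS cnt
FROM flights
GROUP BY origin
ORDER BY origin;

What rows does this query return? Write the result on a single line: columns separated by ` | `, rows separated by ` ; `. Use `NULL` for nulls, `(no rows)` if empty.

Partition flights by origin; compute COUNT(*) within each group.
  Cairo: ids {12, 24, 28, 39} → COUNT(*)=4
  Edinburgh: ids {4, 29, 33, 36} → COUNT(*)=4
  Hanoi: ids {20, 43} → COUNT(*)=2
  Macau: ids {7, 15, 27, 32} → COUNT(*)=4

Cairo | 4 ; Edinburgh | 4 ; Hanoi | 2 ; Macau | 4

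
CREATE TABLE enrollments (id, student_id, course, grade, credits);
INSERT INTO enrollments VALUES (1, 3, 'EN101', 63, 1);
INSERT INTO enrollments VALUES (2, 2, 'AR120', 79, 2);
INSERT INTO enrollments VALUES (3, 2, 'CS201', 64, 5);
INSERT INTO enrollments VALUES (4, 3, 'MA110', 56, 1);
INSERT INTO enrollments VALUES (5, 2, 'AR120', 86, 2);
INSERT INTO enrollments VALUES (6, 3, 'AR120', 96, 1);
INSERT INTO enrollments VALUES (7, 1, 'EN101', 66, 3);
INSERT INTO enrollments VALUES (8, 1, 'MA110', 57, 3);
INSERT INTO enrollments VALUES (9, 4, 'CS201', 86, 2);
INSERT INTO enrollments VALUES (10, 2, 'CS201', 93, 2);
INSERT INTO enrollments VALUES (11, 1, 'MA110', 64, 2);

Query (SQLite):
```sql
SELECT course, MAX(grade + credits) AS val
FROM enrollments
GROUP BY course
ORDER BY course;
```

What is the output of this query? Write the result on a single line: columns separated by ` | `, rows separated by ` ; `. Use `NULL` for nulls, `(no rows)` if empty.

AR120 | 97 ; CS201 | 95 ; EN101 | 69 ; MA110 | 66

For each row compute grade + credits.
Group by course; take MAX of the expression per group.
  AR120: ids {2, 5, 6} → MAX(grade + credits)=97
  CS201: ids {3, 9, 10} → MAX(grade + credits)=95
  EN101: ids {1, 7} → MAX(grade + credits)=69
  MA110: ids {4, 8, 11} → MAX(grade + credits)=66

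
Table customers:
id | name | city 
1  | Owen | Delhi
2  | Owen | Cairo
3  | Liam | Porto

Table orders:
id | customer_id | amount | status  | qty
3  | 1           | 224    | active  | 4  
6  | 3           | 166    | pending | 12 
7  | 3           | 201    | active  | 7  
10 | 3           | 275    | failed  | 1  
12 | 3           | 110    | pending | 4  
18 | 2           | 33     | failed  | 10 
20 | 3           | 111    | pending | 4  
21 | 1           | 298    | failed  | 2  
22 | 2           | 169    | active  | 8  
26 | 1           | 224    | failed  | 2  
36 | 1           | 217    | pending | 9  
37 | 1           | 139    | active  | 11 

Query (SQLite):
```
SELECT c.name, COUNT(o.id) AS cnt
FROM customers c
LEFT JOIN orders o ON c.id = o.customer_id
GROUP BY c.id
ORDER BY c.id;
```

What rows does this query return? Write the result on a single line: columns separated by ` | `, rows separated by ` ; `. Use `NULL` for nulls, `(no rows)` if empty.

Owen | 5 ; Owen | 2 ; Liam | 5

LEFT JOIN keeps every customers row; unmatched ones get NULL for orders columns.
Group by customers.id and compute COUNT(o.id). COUNT(col) of an all-NULL group is 0.
  1: ids {3, 21, 26, 36, 37} → COUNT(o.id)=5
  2: ids {18, 22} → COUNT(o.id)=2
  3: ids {6, 7, 10, 12, 20} → COUNT(o.id)=5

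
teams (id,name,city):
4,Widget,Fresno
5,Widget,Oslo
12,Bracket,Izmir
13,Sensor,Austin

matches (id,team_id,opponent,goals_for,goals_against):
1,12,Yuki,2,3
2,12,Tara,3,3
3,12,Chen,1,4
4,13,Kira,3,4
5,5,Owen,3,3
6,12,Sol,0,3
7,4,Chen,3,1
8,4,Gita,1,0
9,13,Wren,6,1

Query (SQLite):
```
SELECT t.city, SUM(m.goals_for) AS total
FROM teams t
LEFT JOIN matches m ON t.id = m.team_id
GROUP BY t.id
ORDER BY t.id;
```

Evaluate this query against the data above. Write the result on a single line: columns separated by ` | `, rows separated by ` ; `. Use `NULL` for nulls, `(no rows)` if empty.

Fresno | 4 ; Oslo | 3 ; Izmir | 6 ; Austin | 9

LEFT JOIN keeps every teams row; unmatched ones get NULL for matches columns.
Group by teams.id and compute SUM(m.goals_for). SUM over an all-NULL group is NULL.
  4: ids {7, 8} → SUM(m.goals_for)=4
  5: ids {5} → SUM(m.goals_for)=3
  12: ids {1, 2, 3, 6} → SUM(m.goals_for)=6
  13: ids {4, 9} → SUM(m.goals_for)=9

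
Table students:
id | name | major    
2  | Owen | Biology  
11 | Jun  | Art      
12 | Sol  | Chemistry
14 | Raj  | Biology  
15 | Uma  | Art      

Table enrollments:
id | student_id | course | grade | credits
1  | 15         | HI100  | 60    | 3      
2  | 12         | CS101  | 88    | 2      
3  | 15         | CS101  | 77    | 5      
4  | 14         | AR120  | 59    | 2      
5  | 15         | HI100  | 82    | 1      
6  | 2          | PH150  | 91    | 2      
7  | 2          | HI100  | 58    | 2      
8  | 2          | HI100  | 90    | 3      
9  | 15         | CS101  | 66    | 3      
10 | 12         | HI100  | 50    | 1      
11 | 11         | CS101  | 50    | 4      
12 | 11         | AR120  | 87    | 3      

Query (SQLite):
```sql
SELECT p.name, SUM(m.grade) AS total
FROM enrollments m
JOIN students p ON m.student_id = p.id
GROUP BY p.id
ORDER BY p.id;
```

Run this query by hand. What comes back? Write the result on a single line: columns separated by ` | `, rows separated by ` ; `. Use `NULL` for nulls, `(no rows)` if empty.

Owen | 239 ; Jun | 137 ; Sol | 138 ; Raj | 59 ; Uma | 285

Join each enrollments row to its students via student_id.
Group joined rows by students.id; compute SUM(m.grade) per group.
  2: ids {6, 7, 8} → SUM(m.grade)=239
  11: ids {11, 12} → SUM(m.grade)=137
  12: ids {2, 10} → SUM(m.grade)=138
  14: ids {4} → SUM(m.grade)=59
  15: ids {1, 3, 5, 9} → SUM(m.grade)=285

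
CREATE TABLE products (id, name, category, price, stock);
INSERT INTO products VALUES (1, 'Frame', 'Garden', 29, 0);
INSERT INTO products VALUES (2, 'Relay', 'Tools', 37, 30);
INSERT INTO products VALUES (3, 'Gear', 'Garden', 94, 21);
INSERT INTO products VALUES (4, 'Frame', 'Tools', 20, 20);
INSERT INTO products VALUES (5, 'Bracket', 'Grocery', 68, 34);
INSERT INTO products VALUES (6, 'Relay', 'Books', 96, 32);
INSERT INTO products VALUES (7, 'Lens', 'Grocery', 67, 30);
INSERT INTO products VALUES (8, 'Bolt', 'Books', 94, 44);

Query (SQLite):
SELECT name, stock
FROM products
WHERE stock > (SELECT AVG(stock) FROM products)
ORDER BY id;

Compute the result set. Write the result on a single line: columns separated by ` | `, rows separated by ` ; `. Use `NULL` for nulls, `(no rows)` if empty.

Scalar subquery: AVG(stock) over all products rows = 26.375.
Keep rows where stock > that value.

Relay | 30 ; Bracket | 34 ; Relay | 32 ; Lens | 30 ; Bolt | 44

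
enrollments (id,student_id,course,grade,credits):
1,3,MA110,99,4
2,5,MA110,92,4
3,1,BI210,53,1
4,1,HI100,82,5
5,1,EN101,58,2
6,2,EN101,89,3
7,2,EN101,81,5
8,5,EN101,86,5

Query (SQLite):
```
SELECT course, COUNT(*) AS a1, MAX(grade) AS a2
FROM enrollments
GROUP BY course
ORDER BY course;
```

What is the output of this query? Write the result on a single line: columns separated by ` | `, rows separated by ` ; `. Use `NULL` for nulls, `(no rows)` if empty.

Group enrollments by course.
Per group compute: COUNT(*), MAX(grade).
  BI210: ids {3} → COUNT(*)=1, MAX(grade)=53
  EN101: ids {5, 6, 7, 8} → COUNT(*)=4, MAX(grade)=89
  HI100: ids {4} → COUNT(*)=1, MAX(grade)=82
  MA110: ids {1, 2} → COUNT(*)=2, MAX(grade)=99

BI210 | 1 | 53 ; EN101 | 4 | 89 ; HI100 | 1 | 82 ; MA110 | 2 | 99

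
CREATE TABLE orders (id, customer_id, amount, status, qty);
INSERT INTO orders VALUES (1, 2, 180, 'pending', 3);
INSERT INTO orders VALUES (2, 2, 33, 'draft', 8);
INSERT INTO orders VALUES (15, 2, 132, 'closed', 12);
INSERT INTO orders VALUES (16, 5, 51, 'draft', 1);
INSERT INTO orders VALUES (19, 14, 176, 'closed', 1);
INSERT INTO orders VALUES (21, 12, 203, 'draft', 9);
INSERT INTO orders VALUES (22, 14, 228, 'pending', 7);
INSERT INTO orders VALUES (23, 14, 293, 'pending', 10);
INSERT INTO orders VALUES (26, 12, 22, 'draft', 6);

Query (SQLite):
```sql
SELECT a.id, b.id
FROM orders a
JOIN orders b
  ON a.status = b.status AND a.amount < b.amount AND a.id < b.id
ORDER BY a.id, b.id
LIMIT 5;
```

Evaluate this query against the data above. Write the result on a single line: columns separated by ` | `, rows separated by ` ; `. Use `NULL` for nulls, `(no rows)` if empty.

1 | 22 ; 1 | 23 ; 2 | 16 ; 2 | 21 ; 15 | 19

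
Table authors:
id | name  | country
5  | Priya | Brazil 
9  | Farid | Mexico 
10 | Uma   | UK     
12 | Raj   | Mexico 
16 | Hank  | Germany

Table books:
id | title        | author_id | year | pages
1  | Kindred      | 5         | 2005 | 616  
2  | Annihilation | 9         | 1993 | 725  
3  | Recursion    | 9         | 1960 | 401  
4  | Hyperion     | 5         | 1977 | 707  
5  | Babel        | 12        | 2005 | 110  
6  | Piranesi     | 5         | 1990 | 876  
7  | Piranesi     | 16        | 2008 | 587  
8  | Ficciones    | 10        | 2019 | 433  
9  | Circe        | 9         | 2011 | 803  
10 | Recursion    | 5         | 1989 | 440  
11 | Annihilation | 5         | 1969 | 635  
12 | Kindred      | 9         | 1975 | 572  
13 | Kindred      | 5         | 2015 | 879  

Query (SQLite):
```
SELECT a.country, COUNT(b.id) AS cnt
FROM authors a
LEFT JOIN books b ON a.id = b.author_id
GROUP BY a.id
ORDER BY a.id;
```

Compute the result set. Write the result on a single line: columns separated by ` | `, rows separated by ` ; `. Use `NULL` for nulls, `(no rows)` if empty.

Brazil | 6 ; Mexico | 4 ; UK | 1 ; Mexico | 1 ; Germany | 1

LEFT JOIN keeps every authors row; unmatched ones get NULL for books columns.
Group by authors.id and compute COUNT(b.id). COUNT(col) of an all-NULL group is 0.
  5: ids {1, 4, 6, 10, 11, 13} → COUNT(b.id)=6
  9: ids {2, 3, 9, 12} → COUNT(b.id)=4
  10: ids {8} → COUNT(b.id)=1
  12: ids {5} → COUNT(b.id)=1
  16: ids {7} → COUNT(b.id)=1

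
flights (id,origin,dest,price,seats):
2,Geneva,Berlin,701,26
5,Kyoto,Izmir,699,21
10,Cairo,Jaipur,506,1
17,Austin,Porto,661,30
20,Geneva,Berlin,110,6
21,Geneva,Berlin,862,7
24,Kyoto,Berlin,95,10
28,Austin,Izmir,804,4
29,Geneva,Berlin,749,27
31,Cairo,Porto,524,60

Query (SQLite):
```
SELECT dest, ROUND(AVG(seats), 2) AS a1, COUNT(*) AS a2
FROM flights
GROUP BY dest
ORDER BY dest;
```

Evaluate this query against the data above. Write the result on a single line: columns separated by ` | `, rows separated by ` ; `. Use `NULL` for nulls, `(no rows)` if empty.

Berlin | 15.2 | 5 ; Izmir | 12.5 | 2 ; Jaipur | 1 | 1 ; Porto | 45 | 2

Group flights by dest.
Per group compute: ROUND(AVG(seats), 2), COUNT(*).
  Berlin: ids {2, 20, 21, 24, 29} → ROUND(AVG(seats), 2)=15.2, COUNT(*)=5
  Izmir: ids {5, 28} → ROUND(AVG(seats), 2)=12.5, COUNT(*)=2
  Jaipur: ids {10} → ROUND(AVG(seats), 2)=1, COUNT(*)=1
  Porto: ids {17, 31} → ROUND(AVG(seats), 2)=45, COUNT(*)=2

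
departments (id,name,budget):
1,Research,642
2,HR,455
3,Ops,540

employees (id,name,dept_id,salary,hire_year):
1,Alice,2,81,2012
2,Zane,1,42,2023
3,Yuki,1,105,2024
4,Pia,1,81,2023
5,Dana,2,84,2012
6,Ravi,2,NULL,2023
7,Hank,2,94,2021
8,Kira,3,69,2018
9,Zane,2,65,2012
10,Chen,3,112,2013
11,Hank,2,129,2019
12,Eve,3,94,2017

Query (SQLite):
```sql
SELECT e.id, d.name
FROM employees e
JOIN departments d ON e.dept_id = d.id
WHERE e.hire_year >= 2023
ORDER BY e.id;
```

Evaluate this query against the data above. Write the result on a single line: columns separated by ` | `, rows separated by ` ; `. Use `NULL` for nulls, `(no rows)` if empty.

Each employees row matches the departments row where dept_id = departments.id.
Then keep rows with e.hire_year >= 2023.

2 | Research ; 3 | Research ; 4 | Research ; 6 | HR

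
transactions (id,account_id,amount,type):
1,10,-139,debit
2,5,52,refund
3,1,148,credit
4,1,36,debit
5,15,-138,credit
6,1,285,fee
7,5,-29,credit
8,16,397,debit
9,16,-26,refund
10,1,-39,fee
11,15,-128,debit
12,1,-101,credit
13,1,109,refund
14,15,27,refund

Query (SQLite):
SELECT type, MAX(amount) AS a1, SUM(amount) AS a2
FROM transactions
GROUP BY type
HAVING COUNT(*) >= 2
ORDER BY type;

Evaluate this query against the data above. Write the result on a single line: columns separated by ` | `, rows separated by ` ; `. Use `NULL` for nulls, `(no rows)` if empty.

Group transactions by type.
Per group compute: MAX(amount), SUM(amount).
HAVING: drop groups with fewer than 2 rows.
  credit: ids {3, 5, 7, 12} → MAX(amount)=148, SUM(amount)=-120
  debit: ids {1, 4, 8, 11} → MAX(amount)=397, SUM(amount)=166
  fee: ids {6, 10} → MAX(amount)=285, SUM(amount)=246
  refund: ids {2, 9, 13, 14} → MAX(amount)=109, SUM(amount)=162

credit | 148 | -120 ; debit | 397 | 166 ; fee | 285 | 246 ; refund | 109 | 162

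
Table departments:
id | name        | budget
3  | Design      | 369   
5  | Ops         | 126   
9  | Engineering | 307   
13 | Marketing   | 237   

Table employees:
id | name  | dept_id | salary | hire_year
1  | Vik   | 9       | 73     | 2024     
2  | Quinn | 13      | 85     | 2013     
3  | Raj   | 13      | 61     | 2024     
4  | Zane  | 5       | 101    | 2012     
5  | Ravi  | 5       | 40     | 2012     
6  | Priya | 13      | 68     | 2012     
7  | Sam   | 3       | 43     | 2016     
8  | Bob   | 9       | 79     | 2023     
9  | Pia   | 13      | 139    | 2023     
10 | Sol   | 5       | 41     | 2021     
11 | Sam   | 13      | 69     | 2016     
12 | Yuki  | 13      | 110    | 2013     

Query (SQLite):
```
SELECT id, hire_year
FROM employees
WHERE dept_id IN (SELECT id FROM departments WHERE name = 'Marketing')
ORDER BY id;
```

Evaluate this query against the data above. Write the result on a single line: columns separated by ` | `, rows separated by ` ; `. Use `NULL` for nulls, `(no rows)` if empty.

2 | 2013 ; 3 | 2024 ; 6 | 2012 ; 9 | 2023 ; 11 | 2016 ; 12 | 2013

Inner query: departments.id where name = 'Marketing'.
Outer: keep employees rows whose dept_id is in that set.
Inner query → {13}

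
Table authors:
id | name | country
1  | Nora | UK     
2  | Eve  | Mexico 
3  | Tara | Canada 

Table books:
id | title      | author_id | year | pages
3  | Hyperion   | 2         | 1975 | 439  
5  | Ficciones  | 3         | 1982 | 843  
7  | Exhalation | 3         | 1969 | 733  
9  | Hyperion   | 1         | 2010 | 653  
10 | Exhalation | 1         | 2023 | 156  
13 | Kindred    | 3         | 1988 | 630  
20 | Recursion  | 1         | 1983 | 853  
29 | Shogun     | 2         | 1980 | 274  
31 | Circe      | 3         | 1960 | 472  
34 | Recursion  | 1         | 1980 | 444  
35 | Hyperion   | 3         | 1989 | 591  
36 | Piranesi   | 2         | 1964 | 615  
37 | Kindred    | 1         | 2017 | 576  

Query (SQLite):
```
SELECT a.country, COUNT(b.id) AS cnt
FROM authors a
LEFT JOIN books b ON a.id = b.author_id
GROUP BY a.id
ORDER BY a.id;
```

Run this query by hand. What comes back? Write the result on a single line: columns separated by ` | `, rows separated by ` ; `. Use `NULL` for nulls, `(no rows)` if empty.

UK | 5 ; Mexico | 3 ; Canada | 5

LEFT JOIN keeps every authors row; unmatched ones get NULL for books columns.
Group by authors.id and compute COUNT(b.id). COUNT(col) of an all-NULL group is 0.
  1: ids {9, 10, 20, 34, 37} → COUNT(b.id)=5
  2: ids {3, 29, 36} → COUNT(b.id)=3
  3: ids {5, 7, 13, 31, 35} → COUNT(b.id)=5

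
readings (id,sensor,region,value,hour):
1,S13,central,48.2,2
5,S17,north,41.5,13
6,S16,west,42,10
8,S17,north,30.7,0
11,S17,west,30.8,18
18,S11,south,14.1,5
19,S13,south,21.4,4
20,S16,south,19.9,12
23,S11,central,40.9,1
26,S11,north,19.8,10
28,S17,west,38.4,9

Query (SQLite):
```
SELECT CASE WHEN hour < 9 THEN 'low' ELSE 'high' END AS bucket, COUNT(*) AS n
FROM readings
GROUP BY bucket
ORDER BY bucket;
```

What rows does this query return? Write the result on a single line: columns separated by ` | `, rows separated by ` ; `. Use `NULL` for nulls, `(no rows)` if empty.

high | 6 ; low | 5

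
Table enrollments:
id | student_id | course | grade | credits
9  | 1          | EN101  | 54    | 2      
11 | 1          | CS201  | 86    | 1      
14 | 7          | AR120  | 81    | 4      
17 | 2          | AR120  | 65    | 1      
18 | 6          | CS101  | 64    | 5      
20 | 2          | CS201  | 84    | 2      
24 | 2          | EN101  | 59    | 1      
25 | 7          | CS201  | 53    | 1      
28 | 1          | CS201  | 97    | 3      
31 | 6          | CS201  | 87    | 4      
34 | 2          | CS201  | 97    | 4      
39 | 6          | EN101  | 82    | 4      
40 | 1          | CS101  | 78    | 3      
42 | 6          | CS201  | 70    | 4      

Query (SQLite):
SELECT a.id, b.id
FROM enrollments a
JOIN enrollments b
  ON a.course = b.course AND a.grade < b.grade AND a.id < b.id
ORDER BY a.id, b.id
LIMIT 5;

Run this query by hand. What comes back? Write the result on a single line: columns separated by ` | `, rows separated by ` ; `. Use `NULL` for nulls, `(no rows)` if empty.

Pairs (a,b) with same course, a.grade < b.grade, a.id < b.id.
course groups: AR120:{14,17} CS101:{18,40} CS201:{11,20,25,28,31,34,42} EN101:{9,24,39}
Ordered by (a.id, b.id); first 5.

9 | 24 ; 9 | 39 ; 11 | 28 ; 11 | 31 ; 11 | 34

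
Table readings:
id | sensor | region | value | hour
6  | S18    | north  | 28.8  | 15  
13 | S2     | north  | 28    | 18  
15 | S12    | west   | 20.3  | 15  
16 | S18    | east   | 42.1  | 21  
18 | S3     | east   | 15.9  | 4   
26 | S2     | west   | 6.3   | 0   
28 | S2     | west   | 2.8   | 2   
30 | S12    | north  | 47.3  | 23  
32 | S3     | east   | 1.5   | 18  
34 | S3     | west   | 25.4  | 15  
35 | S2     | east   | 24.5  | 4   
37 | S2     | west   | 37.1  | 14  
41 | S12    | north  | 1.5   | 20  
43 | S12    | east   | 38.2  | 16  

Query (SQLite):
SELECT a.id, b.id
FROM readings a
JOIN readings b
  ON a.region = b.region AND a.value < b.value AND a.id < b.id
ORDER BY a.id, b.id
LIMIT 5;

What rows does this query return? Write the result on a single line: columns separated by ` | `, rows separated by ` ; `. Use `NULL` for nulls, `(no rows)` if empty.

6 | 30 ; 13 | 30 ; 15 | 34 ; 15 | 37 ; 18 | 35

Pairs (a,b) with same region, a.value < b.value, a.id < b.id.
region groups: east:{16,18,32,35,43} north:{6,13,30,41} west:{15,26,28,34,37}
Ordered by (a.id, b.id); first 5.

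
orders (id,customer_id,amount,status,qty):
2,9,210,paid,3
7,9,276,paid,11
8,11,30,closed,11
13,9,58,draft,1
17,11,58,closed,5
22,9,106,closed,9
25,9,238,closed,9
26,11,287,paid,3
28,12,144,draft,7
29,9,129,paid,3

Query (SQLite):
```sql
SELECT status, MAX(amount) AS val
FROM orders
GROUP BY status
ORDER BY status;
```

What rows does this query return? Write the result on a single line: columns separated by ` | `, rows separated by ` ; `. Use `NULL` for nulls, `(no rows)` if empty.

Partition orders by status; compute MAX(amount) within each group.
  closed: ids {8, 17, 22, 25} → MAX(amount)=238
  draft: ids {13, 28} → MAX(amount)=144
  paid: ids {2, 7, 26, 29} → MAX(amount)=287

closed | 238 ; draft | 144 ; paid | 287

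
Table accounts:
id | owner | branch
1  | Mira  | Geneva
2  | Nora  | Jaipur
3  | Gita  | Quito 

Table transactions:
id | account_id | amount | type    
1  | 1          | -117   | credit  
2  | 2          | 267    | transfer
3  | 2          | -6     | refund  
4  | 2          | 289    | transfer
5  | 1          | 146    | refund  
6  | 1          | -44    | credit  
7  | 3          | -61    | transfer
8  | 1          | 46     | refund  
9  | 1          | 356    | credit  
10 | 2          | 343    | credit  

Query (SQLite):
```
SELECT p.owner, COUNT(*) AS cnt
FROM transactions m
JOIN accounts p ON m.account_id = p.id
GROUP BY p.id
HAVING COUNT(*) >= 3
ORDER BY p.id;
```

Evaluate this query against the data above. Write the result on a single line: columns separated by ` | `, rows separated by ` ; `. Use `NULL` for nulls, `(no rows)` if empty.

Mira | 5 ; Nora | 4

Join each transactions row to its accounts via account_id.
Group joined rows by accounts.id; compute COUNT(*) per group.
HAVING: keep groups with count ≥ 3.
  1: ids {1, 5, 6, 8, 9} → COUNT(*)=5
  2: ids {2, 3, 4, 10} → COUNT(*)=4
  3: ids {7} → COUNT(*)=1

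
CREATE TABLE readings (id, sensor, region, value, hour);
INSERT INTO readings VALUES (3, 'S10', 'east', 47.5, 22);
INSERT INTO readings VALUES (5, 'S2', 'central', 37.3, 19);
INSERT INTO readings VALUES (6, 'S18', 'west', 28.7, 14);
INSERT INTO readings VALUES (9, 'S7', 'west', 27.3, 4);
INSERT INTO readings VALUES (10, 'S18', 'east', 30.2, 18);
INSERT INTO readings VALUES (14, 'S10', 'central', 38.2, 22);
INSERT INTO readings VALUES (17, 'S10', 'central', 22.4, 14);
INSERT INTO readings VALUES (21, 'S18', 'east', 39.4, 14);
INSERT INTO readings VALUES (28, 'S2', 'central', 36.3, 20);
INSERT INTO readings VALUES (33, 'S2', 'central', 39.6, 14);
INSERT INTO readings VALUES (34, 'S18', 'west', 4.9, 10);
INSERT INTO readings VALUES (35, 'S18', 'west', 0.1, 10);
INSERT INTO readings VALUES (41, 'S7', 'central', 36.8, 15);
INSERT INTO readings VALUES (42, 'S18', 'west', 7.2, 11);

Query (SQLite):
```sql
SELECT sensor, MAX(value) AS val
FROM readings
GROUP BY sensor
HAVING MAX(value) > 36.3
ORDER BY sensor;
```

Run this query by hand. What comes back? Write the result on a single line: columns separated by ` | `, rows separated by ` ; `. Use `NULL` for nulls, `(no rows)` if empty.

S10 | 47.5 ; S18 | 39.4 ; S2 | 39.6 ; S7 | 36.8

Partition readings by sensor; compute MAX(value) within each group.
HAVING: keep groups where MAX(value) > 36.3.
  S10: ids {3, 14, 17} → MAX(value)=47.5
  S18: ids {6, 10, 21, 34, 35, 42} → MAX(value)=39.4
  S2: ids {5, 28, 33} → MAX(value)=39.6
  S7: ids {9, 41} → MAX(value)=36.8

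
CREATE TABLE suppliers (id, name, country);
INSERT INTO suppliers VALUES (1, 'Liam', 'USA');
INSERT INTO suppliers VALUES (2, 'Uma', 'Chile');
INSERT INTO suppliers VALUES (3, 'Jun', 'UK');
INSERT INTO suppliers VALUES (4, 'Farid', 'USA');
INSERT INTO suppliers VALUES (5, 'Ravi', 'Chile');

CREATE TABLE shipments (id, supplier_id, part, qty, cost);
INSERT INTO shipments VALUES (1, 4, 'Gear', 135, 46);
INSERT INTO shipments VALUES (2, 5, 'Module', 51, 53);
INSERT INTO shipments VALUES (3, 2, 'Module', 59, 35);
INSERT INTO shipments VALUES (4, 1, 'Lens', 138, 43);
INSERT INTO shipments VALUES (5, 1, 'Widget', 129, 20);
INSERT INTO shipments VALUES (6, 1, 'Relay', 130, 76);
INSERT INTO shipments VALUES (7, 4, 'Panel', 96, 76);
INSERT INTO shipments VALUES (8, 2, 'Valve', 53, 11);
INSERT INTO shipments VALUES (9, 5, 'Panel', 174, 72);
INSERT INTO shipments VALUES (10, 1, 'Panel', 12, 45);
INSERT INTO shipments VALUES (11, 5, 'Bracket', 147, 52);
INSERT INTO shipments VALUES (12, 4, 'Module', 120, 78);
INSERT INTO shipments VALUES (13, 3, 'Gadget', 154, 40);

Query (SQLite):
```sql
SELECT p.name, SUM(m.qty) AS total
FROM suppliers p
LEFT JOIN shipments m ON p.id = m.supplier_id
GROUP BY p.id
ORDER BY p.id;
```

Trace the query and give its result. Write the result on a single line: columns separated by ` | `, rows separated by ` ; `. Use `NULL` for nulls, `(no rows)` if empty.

LEFT JOIN keeps every suppliers row; unmatched ones get NULL for shipments columns.
Group by suppliers.id and compute SUM(m.qty). SUM over an all-NULL group is NULL.
  1: ids {4, 5, 6, 10} → SUM(m.qty)=409
  2: ids {3, 8} → SUM(m.qty)=112
  3: ids {13} → SUM(m.qty)=154
  4: ids {1, 7, 12} → SUM(m.qty)=351
  5: ids {2, 9, 11} → SUM(m.qty)=372

Liam | 409 ; Uma | 112 ; Jun | 154 ; Farid | 351 ; Ravi | 372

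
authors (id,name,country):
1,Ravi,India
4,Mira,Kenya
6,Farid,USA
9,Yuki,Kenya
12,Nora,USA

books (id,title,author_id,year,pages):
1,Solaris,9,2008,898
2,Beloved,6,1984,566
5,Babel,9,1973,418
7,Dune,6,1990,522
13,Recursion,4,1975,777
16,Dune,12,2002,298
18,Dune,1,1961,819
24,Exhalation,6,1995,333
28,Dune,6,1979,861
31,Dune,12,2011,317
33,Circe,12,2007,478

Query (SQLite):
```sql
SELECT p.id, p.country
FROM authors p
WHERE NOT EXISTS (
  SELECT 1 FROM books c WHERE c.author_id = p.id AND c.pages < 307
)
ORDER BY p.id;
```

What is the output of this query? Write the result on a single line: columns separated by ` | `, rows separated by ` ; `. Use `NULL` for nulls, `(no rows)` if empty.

1 | India ; 4 | Kenya ; 6 | USA ; 9 | Kenya

For each authors row, check whether any books with matching author_id has pages < 307.
Keep rows where that is false.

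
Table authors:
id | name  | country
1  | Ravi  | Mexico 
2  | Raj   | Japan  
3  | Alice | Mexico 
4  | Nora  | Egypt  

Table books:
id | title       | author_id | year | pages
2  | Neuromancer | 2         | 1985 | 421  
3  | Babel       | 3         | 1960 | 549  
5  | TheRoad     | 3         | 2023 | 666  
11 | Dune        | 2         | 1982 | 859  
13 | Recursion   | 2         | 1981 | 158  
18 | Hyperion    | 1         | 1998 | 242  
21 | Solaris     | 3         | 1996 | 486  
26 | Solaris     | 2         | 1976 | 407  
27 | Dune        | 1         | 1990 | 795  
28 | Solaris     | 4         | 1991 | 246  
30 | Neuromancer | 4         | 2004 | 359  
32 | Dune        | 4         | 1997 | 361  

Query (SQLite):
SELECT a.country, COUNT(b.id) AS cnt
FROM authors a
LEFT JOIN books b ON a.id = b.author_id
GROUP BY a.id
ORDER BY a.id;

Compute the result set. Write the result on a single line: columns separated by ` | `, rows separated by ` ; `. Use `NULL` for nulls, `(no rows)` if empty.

LEFT JOIN keeps every authors row; unmatched ones get NULL for books columns.
Group by authors.id and compute COUNT(b.id). COUNT(col) of an all-NULL group is 0.
  1: ids {18, 27} → COUNT(b.id)=2
  2: ids {2, 11, 13, 26} → COUNT(b.id)=4
  3: ids {3, 5, 21} → COUNT(b.id)=3
  4: ids {28, 30, 32} → COUNT(b.id)=3

Mexico | 2 ; Japan | 4 ; Mexico | 3 ; Egypt | 3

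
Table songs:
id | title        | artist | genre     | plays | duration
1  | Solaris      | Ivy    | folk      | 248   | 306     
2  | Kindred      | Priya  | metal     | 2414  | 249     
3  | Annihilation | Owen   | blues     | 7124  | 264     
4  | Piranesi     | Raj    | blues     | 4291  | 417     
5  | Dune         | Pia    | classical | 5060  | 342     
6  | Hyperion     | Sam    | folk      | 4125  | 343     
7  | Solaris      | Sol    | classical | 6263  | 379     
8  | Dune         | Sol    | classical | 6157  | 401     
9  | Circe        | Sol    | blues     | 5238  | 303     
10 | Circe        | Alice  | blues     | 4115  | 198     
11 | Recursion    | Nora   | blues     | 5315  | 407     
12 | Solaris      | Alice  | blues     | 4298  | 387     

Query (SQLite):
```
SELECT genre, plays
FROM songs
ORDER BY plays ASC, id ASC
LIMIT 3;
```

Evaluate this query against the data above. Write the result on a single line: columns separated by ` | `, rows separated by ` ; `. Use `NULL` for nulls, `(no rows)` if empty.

Sort by plays asc, tiebreak id asc: (248, id=1), (2414, id=2), (4115, id=10), (4125, id=6), (4291, id=4), (4298, id=12) …. Take first 3.

folk | 248 ; metal | 2414 ; blues | 4115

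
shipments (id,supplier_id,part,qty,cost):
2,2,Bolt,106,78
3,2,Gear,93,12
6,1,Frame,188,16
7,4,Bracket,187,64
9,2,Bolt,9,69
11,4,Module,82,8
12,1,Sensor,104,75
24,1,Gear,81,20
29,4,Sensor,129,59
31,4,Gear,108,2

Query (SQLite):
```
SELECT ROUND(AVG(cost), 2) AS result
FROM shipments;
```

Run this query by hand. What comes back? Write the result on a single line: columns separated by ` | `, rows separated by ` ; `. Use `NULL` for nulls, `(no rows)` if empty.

All cost values: [78, 12, 16, 64, 69, 8, 75, 20, 59, 2].
AVG = 403 / 10 (rounded to 2 dp).

40.3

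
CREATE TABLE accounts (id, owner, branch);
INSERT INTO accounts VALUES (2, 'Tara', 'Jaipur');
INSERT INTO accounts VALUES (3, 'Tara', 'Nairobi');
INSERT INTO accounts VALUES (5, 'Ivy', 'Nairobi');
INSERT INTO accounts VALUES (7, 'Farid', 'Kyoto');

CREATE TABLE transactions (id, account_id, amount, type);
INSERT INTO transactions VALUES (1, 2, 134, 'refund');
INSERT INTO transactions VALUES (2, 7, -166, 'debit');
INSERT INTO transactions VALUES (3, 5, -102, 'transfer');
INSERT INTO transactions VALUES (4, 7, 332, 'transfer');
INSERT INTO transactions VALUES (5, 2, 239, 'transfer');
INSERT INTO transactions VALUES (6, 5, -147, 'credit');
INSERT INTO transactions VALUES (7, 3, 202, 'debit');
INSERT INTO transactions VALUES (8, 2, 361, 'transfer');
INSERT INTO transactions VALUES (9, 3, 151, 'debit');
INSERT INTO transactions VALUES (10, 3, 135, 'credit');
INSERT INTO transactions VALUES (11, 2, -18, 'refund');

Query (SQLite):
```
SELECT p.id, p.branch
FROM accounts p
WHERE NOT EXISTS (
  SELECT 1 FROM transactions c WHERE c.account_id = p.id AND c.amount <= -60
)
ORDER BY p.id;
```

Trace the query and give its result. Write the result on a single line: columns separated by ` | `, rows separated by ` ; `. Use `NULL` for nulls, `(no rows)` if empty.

For each accounts row, check whether any transactions with matching account_id has amount <= -60.
Keep rows where that is false.

2 | Jaipur ; 3 | Nairobi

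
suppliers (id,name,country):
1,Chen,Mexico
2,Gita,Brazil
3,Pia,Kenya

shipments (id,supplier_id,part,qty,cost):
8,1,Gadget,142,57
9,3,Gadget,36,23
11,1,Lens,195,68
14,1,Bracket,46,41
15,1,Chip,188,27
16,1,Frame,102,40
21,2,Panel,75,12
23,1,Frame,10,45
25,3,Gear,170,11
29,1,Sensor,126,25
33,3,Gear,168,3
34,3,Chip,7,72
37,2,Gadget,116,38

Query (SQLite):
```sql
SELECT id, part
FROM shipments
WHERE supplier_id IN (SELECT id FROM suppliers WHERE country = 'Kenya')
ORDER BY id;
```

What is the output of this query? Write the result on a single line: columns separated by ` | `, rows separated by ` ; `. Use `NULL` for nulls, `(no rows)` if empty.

Inner query: suppliers.id where country = 'Kenya'.
Outer: keep shipments rows whose supplier_id is in that set.
Inner query → {3}

9 | Gadget ; 25 | Gear ; 33 | Gear ; 34 | Chip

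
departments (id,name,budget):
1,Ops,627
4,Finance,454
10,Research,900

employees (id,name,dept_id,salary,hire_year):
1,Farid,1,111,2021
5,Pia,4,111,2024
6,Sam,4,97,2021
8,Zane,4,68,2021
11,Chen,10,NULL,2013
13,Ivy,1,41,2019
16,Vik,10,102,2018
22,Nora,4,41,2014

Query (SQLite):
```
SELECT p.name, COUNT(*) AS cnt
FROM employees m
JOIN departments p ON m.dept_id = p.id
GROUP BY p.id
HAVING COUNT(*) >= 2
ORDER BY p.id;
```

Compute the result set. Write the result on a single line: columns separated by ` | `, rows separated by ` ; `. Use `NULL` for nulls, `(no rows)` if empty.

Join each employees row to its departments via dept_id.
Group joined rows by departments.id; compute COUNT(*) per group.
HAVING: keep groups with count ≥ 2.
  1: ids {1, 13} → COUNT(*)=2
  4: ids {5, 6, 8, 22} → COUNT(*)=4
  10: ids {11, 16} → COUNT(*)=2

Ops | 2 ; Finance | 4 ; Research | 2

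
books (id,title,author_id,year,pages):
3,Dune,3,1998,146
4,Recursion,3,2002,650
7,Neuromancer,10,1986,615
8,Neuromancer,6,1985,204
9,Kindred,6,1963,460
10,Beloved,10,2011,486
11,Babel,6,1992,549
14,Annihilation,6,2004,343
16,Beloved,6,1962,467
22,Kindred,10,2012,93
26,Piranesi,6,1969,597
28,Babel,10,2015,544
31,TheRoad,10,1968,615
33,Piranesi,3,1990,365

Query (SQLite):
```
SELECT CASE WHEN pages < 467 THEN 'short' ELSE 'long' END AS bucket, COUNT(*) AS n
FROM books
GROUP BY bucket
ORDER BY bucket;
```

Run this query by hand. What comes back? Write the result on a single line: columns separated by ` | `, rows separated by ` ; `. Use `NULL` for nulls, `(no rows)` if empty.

long | 8 ; short | 6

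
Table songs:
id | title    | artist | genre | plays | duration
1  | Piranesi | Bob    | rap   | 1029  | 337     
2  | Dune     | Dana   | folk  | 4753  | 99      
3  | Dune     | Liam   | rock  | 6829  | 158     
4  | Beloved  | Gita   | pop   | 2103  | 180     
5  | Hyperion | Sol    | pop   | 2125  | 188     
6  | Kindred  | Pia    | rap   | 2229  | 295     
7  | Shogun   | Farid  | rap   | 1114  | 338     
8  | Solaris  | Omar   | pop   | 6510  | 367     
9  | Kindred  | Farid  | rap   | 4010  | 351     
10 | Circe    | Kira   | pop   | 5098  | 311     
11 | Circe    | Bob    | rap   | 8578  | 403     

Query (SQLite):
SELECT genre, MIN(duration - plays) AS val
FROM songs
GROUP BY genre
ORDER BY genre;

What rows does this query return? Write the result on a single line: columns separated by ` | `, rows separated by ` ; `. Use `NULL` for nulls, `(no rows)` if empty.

For each row compute duration - plays.
Group by genre; take MIN of the expression per group.
  folk: ids {2} → MIN(duration - plays)=-4654
  pop: ids {4, 5, 8, 10} → MIN(duration - plays)=-6143
  rap: ids {1, 6, 7, 9, 11} → MIN(duration - plays)=-8175
  rock: ids {3} → MIN(duration - plays)=-6671

folk | -4654 ; pop | -6143 ; rap | -8175 ; rock | -6671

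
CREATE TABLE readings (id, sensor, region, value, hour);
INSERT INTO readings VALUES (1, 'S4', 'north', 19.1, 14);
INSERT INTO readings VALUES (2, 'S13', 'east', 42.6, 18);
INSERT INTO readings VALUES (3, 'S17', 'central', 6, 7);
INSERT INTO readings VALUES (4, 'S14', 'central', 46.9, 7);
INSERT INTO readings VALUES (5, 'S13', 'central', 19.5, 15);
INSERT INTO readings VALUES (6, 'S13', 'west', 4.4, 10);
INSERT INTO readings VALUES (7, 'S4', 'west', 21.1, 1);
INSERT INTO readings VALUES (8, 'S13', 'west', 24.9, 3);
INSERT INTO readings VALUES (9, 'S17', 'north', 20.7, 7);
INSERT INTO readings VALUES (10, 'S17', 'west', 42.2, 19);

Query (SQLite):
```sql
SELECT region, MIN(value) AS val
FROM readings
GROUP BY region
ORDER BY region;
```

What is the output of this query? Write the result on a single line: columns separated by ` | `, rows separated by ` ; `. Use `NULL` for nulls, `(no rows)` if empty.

Partition readings by region; compute MIN(value) within each group.
  central: ids {3, 4, 5} → MIN(value)=6
  east: ids {2} → MIN(value)=42.6
  north: ids {1, 9} → MIN(value)=19.1
  west: ids {6, 7, 8, 10} → MIN(value)=4.4

central | 6 ; east | 42.6 ; north | 19.1 ; west | 4.4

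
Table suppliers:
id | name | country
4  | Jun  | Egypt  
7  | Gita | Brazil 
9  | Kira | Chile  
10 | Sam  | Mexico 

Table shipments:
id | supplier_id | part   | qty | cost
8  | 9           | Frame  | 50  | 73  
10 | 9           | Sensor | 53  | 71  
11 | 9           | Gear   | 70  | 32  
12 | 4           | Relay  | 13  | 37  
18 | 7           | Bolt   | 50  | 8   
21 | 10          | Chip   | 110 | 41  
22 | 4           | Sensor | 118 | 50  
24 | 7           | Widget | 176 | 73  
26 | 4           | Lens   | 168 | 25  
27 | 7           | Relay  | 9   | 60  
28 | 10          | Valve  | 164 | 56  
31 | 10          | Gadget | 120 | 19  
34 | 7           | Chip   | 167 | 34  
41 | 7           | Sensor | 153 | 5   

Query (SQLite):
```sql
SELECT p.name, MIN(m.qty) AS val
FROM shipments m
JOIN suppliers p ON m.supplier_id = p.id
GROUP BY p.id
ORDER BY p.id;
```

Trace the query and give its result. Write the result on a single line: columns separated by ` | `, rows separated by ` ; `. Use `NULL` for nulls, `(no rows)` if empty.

Join each shipments row to its suppliers via supplier_id.
Group joined rows by suppliers.id; compute MIN(m.qty) per group.
  4: ids {12, 22, 26} → MIN(m.qty)=13
  7: ids {18, 24, 27, 34, 41} → MIN(m.qty)=9
  9: ids {8, 10, 11} → MIN(m.qty)=50
  10: ids {21, 28, 31} → MIN(m.qty)=110

Jun | 13 ; Gita | 9 ; Kira | 50 ; Sam | 110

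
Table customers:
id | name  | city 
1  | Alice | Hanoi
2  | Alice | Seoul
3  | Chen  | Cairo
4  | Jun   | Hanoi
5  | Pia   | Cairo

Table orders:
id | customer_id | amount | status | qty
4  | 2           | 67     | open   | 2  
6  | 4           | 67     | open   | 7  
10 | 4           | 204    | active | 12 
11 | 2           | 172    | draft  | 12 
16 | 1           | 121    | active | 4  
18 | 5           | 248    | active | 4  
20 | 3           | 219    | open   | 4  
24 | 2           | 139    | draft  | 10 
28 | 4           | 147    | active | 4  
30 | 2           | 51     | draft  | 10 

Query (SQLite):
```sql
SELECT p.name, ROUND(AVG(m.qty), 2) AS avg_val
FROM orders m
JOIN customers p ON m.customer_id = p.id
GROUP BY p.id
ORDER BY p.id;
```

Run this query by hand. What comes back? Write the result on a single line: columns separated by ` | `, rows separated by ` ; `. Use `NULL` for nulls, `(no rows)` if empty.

Join each orders row to its customers via customer_id.
Group joined rows by customers.id; compute ROUND(AVG(m.qty), 2) per group.
  1: ids {16} → ROUND(AVG(m.qty), 2)=4
  2: ids {4, 11, 24, 30} → ROUND(AVG(m.qty), 2)=8.5
  3: ids {20} → ROUND(AVG(m.qty), 2)=4
  4: ids {6, 10, 28} → ROUND(AVG(m.qty), 2)=7.67
  5: ids {18} → ROUND(AVG(m.qty), 2)=4

Alice | 4 ; Alice | 8.5 ; Chen | 4 ; Jun | 7.67 ; Pia | 4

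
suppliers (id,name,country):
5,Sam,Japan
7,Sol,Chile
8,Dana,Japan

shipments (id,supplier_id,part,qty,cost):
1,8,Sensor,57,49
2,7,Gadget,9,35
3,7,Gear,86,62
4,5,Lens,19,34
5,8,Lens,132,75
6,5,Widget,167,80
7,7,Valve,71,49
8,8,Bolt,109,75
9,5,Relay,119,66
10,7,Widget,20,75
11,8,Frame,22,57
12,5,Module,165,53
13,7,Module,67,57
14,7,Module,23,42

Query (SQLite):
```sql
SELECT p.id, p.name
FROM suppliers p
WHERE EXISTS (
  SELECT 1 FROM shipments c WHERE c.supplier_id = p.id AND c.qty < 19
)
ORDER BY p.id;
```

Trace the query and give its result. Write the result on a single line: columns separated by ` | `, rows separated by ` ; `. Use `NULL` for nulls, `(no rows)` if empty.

7 | Sol

For each suppliers row, check whether any shipments with matching supplier_id has qty < 19.
Keep rows where that is true.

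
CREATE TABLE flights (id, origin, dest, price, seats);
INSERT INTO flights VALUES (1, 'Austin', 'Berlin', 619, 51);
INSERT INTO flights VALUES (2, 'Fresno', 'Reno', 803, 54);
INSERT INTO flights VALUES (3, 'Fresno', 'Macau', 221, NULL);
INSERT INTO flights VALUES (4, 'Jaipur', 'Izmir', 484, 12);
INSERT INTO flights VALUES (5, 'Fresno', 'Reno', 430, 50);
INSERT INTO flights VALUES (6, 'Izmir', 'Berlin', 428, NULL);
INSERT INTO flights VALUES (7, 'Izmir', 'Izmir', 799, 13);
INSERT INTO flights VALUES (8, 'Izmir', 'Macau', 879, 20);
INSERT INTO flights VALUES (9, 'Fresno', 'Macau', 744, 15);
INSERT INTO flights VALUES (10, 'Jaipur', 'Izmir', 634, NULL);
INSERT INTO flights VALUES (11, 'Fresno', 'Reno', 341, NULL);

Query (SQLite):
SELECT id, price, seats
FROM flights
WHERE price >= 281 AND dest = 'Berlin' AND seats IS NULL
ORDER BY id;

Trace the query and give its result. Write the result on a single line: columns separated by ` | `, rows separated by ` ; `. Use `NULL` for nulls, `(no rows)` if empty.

6 | 428 | NULL

price >= 281: ids {1, 2, 4, 5, 6, 7, 8, 9, 10, 11}
dest = 'Berlin': ids {1, 6}
seats IS NULL: ids {3, 6, 10, 11}
Combine with AND.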